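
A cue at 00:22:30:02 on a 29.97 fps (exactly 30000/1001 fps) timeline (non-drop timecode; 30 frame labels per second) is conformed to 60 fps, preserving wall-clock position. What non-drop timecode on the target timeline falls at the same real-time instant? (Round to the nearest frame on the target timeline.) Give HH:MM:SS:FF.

Source frame index: (0×3600 + 22×60 + 30) × 30 + 2 = 40502.
Real time: 40502 / (30000/1001) = 20271251/15000 s.
Target frame: (20271251/15000) × (60) = 20271251/250 ≈ 81085.004 → 81085.
At 60 labels/s: frame 81085 → 00:22:31:25.

00:22:31:25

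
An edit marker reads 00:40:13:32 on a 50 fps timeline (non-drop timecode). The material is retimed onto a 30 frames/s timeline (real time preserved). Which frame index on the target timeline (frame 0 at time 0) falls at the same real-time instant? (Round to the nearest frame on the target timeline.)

frame 72409

Source frame index: (0×3600 + 40×60 + 13) × 50 + 32 = 120682.
Real time: 120682 / (50) = 60341/25 s.
Target frame: (60341/25) × (30) = 362046/5 ≈ 72409.200 → 72409.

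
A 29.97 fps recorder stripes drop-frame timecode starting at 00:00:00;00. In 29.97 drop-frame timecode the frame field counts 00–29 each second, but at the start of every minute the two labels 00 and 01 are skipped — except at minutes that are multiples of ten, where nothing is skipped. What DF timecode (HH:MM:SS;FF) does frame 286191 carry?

02:39:09;09

Ten DF minutes hold 17982 frames, so frame 286191 lies in block 15 (frames 269730–287711) with 16461 frames into that block.
The block's first minute is 1800 frames and the rest 1798 each; 16461 frames reaches minute 9, so 15 × 18 + 9 × 2 = 288 labels have been skipped so far.
Adding those back, label number 286191 + 288 = 286479 at 30 labels/s is 9549 s + 9 f = 2 h 39 min 9 s frame 9, i.e. 02:39:09;09.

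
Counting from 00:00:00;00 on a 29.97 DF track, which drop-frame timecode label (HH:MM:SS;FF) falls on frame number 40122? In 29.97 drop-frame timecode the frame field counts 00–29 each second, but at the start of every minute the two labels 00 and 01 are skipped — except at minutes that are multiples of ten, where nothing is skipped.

00:22:18;22

Each 10-minute DF block holds 10 × 60 × 30 − 9 × 2 = 17982 frames. 40122 ÷ 17982 → 2 full blocks, remainder 4158.
Within the partial block the first minute is 1800 frames and each further minute 1798, so 2 further minute boundaries passed. Total skipped labels = 18 × 2 + 2 × 2 = 40.
Non-drop label index = 40122 + 40 = 40162; at 30 labels/s that is 00:22:18:22, i.e. DF 00:22:18;22.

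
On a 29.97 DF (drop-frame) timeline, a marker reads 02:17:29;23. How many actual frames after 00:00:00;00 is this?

247245

As if non-drop at 30 labels/s: (2 × 3600 + 17 × 60 + 29) × 30 + 23 = 247493.
Minute boundaries passed: 137; those not divisible by 10: 137 − 13 = 124; dropped labels = 2 × 124 = 248.
Actual frame index = 247493 − 248 = 247245.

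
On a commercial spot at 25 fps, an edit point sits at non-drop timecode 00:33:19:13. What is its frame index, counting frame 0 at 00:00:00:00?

Total seconds to the label: (0 × 3600 + 33 × 60 + 19) = 1999.
Frame index = 1999 × 25 + 13 = 49988.

frame 49988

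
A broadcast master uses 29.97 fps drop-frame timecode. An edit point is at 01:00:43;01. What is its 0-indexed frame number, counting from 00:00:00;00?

Complete 10-minute blocks: 6, each 17982 frames → 107892.
Remaining 0 whole minutes in the current block: 0 frames.
Within the current minute: 43 × 30 + 1 = 1291. Total = 107892 + 0 + 1291 = 109183.

109183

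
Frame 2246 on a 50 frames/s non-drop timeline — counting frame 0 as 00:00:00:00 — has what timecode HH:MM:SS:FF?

00:00:44:46

2246 ÷ 50 = 44 full seconds, remainder 46 frames.
44 s = 0 h 0 min 44 s.
Timecode: 00:00:44:46.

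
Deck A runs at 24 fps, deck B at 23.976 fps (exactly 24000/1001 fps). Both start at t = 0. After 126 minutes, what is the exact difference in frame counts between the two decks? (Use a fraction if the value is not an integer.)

25920/143 frames

126 min = 7560 s.
A emits 24 × 7560 = 181440 frames; B emits 24000/1001 × 7560 = 25920000/143.
Difference = 25920/143 frames (≈ 181.2587); B is behind A.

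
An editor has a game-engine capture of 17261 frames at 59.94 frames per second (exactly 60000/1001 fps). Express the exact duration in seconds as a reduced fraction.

17278261/60000 seconds

Running time = 17261 ÷ (60000/1001) = 17261 × 1001/60000 = 17278261/60000 s.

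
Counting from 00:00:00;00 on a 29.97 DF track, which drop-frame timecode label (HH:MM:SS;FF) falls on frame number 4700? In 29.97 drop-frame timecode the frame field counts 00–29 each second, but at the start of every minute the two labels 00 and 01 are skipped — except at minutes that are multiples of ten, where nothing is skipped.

Ten DF minutes hold 17982 frames, so frame 4700 lies in block 0 (frames 0–17981) with 4700 frames into that block.
The block's first minute is 1800 frames and the rest 1798 each; 4700 frames reaches minute 2, so 0 × 18 + 2 × 2 = 4 labels have been skipped so far.
Adding those back, label number 4700 + 4 = 4704 at 30 labels/s is 156 s + 24 f = 0 h 2 min 36 s frame 24, i.e. 00:02:36;24.

00:02:36;24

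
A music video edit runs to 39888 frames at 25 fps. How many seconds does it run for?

1595.52 seconds

Running time = 39888 / (25) = 1595.52 s.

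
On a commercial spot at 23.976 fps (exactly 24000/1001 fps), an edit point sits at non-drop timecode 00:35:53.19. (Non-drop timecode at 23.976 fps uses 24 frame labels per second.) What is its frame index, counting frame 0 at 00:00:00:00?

frame 51691

Total seconds to the label: (0 × 3600 + 35 × 60 + 53) = 2153.
Frame index = 2153 × 24 + 19 = 51691.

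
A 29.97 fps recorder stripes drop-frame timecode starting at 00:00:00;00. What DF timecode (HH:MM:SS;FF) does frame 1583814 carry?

14:40:46;18

Each 10-minute DF block holds 10 × 60 × 30 − 9 × 2 = 17982 frames. 1583814 ÷ 17982 → 88 full blocks, remainder 1398.
Within the partial block the first minute is 1800 frames and each further minute 1798, so 0 further minute boundaries passed. Total skipped labels = 18 × 88 + 2 × 0 = 1584.
Non-drop label index = 1583814 + 1584 = 1585398; at 30 labels/s that is 14:40:46:18, i.e. DF 14:40:46;18.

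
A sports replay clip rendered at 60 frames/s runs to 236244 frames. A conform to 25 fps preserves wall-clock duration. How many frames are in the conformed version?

Target frames = source frames × (target rate / source rate) = 236244 × (25)/(60) = 236244 × 5/12 = 98435.

98435 frames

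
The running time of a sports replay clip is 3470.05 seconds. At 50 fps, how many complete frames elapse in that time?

173502 frames

Frames = 3470.05 × 50 = 347005/2 ≈ 173502.5000.
Complete frames: 173502.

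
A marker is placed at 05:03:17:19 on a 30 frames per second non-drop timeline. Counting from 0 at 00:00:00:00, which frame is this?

545929

Total seconds to the label: (5 × 3600 + 3 × 60 + 17) = 18197.
Frame index = 18197 × 30 + 19 = 545929.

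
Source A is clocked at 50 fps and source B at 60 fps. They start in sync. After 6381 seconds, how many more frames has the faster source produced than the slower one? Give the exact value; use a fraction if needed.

A emits 50 × 6381 = 319050 frames; B emits 60 × 6381 = 382860.
Difference = 63810 frames; B is ahead of A.

63810 frames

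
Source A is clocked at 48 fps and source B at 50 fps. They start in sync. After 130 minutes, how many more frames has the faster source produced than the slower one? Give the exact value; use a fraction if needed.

15600 frames

130 min = 7800 s.
A emits 48 × 7800 = 374400 frames; B emits 50 × 7800 = 390000.
Difference = 15600 frames; B is ahead of A.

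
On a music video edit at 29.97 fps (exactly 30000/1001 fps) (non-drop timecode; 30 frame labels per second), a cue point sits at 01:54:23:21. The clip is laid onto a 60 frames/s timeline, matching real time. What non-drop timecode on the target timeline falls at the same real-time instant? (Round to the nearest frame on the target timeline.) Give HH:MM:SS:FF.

Source frame index: (1×3600 + 54×60 + 23) × 30 + 21 = 205911.
Real time: 205911 / (30000/1001) = 68705637/10000 s.
Target frame: (68705637/10000) × (60) = 206116911/500 ≈ 412233.822 → 412234.
At 60 labels/s: frame 412234 → 01:54:30:34.

01:54:30:34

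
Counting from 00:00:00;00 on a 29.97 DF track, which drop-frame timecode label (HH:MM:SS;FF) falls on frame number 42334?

Ten DF minutes hold 17982 frames, so frame 42334 lies in block 2 (frames 35964–53945) with 6370 frames into that block.
The block's first minute is 1800 frames and the rest 1798 each; 6370 frames reaches minute 3, so 2 × 18 + 3 × 2 = 42 labels have been skipped so far.
Adding those back, label number 42334 + 42 = 42376 at 30 labels/s is 1412 s + 16 f = 0 h 23 min 32 s frame 16, i.e. 00:23:32;16.

00:23:32;16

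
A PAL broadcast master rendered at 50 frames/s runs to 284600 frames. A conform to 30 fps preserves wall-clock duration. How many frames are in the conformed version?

Target frames = source frames × (target rate / source rate) = 284600 × (30)/(50) = 284600 × 3/5 = 170760.

170760 frames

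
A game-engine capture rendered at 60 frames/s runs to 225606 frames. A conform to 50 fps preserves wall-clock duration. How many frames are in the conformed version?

Target frames = source frames × (target rate / source rate) = 225606 × (50)/(60) = 225606 × 5/6 = 188005.

188005 frames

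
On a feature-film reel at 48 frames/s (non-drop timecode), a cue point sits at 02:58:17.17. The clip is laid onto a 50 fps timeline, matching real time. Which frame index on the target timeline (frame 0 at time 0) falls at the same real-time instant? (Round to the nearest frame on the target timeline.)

Source frame index: (2×3600 + 58×60 + 17) × 48 + 17 = 513473.
Real time: 513473 / (48) = 513473/48 s.
Target frame: (513473/48) × (50) = 12836825/24 ≈ 534867.708 → 534868.

frame 534868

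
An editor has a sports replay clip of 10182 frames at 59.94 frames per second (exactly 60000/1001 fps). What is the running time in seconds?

Running time = 10182 / (60000/1001) = 169.8697 s.

169.8697 seconds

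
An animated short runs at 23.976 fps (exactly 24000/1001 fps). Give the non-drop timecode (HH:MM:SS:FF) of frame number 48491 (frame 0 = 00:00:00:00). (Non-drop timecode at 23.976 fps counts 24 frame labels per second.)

48491 ÷ 24 = 2020 full seconds, remainder 11 frames.
2020 s = 0 h 33 min 40 s.
Timecode: 00:33:40:11.

00:33:40:11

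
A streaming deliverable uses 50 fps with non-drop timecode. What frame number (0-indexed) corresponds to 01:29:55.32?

frame 269782

Total seconds to the label: (1 × 3600 + 29 × 60 + 55) = 5395.
Frame index = 5395 × 50 + 32 = 269782.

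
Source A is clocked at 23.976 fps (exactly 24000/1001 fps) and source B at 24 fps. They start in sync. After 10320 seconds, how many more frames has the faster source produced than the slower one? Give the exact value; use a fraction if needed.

247680/1001 frames

A emits 24000/1001 × 10320 = 247680000/1001 frames; B emits 24 × 10320 = 247680.
Difference = 247680/1001 frames (≈ 247.4326); B is ahead of A.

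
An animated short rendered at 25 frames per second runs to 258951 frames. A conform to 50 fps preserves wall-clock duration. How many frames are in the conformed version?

517902 frames

Target frames = source frames × (target rate / source rate) = 258951 × (50)/(25) = 258951 × 2 = 517902.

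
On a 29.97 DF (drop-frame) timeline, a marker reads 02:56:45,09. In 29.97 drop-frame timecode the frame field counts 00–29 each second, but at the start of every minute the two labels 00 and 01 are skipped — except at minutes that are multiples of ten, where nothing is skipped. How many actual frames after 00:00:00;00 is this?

317841

Complete 10-minute blocks: 17, each 17982 frames → 305694.
Remaining 6 whole minutes in the current block: 1800 + 5 × 1798 = 10790 frames.
Within the current minute: 45 × 30 + 9 − 2 = 1357 (labels ;00/;01 skipped at this minute). Total = 305694 + 10790 + 1357 = 317841.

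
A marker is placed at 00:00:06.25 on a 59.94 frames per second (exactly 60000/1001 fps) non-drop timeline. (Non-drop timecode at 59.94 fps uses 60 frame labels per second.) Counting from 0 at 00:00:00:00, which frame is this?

frame 385

Total seconds to the label: (0 × 3600 + 0 × 60 + 6) = 6.
Frame index = 6 × 60 + 25 = 385.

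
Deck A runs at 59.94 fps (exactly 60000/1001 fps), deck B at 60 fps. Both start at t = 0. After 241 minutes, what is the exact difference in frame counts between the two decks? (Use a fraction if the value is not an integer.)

241 min = 14460 s.
A emits 60000/1001 × 14460 = 867600000/1001 frames; B emits 60 × 14460 = 867600.
Difference = 867600/1001 frames (≈ 866.7333); B is ahead of A.

867600/1001 frames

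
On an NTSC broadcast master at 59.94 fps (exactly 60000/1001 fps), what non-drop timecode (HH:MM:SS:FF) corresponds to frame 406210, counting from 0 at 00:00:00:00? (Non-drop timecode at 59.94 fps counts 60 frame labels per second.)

01:52:50:10

406210 ÷ 60 = 6770 full seconds, remainder 10 frames.
6770 s = 1 h 52 min 50 s.
Timecode: 01:52:50:10.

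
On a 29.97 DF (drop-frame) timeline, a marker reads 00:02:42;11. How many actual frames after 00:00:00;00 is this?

4867

Complete 10-minute blocks: 0, each 17982 frames → 0.
Remaining 2 whole minutes in the current block: 1800 + 1 × 1798 = 3598 frames.
Within the current minute: 42 × 30 + 11 − 2 = 1269 (labels ;00/;01 skipped at this minute). Total = 0 + 3598 + 1269 = 4867.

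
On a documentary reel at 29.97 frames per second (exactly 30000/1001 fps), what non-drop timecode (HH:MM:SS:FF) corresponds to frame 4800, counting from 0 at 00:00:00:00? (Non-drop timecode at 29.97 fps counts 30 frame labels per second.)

4800 ÷ 30 = 160 full seconds, remainder 0 frames.
160 s = 0 h 2 min 40 s.
Timecode: 00:02:40:00.

00:02:40:00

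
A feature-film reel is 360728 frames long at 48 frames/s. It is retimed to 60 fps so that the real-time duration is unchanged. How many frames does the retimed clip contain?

450910 frames

Target frames = source frames × (target rate / source rate) = 360728 × (60)/(48) = 360728 × 5/4 = 450910.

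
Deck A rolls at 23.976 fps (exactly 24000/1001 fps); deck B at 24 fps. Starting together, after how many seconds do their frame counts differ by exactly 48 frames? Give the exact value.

2002 seconds

The gap grows by |24 − 24000/1001| = 24/1001 frames per second.
Time for a 48-frame gap: 48 ÷ (24/1001) = 2002 s.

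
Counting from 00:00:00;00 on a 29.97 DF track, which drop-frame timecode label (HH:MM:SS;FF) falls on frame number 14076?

00:07:49;20

Ten DF minutes hold 17982 frames, so frame 14076 lies in block 0 (frames 0–17981) with 14076 frames into that block.
The block's first minute is 1800 frames and the rest 1798 each; 14076 frames reaches minute 7, so 0 × 18 + 7 × 2 = 14 labels have been skipped so far.
Adding those back, label number 14076 + 14 = 14090 at 30 labels/s is 469 s + 20 f = 0 h 7 min 49 s frame 20, i.e. 00:07:49;20.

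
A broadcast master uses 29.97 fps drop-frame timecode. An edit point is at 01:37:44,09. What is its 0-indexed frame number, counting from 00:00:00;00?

Complete 10-minute blocks: 9, each 17982 frames → 161838.
Remaining 7 whole minutes in the current block: 1800 + 6 × 1798 = 12588 frames.
Within the current minute: 44 × 30 + 9 − 2 = 1327 (labels ;00/;01 skipped at this minute). Total = 161838 + 12588 + 1327 = 175753.

175753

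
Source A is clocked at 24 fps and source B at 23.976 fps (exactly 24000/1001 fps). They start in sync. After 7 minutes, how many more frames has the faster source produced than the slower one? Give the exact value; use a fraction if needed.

1440/143 frames

7 min = 420 s.
A emits 24 × 420 = 10080 frames; B emits 24000/1001 × 420 = 1440000/143.
Difference = 1440/143 frames (≈ 10.0699); B is behind A.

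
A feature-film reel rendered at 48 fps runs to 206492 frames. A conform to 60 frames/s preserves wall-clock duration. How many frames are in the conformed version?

258115 frames

Frames at target rate = 206492 × (60) / (48) = 258115.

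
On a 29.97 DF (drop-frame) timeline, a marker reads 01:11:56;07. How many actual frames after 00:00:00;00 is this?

129359

Complete 10-minute blocks: 7, each 17982 frames → 125874.
Remaining 1 whole minute in the current block: 1800 + 0 × 1798 = 1800 frames.
Within the current minute: 56 × 30 + 7 − 2 = 1685 (labels ;00/;01 skipped at this minute). Total = 125874 + 1800 + 1685 = 129359.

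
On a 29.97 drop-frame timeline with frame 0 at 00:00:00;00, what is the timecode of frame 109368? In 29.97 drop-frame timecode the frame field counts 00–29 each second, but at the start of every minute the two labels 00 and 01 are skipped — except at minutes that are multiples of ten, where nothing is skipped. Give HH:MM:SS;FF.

Each 10-minute DF block holds 10 × 60 × 30 − 9 × 2 = 17982 frames. 109368 ÷ 17982 → 6 full blocks, remainder 1476.
Within the partial block the first minute is 1800 frames and each further minute 1798, so 0 further minute boundaries passed. Total skipped labels = 18 × 6 + 2 × 0 = 108.
Non-drop label index = 109368 + 108 = 109476; at 30 labels/s that is 01:00:49:06, i.e. DF 01:00:49;06.

01:00:49;06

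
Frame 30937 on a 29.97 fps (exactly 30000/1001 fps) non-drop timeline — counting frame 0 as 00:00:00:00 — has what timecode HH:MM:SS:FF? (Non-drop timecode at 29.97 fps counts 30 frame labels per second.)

30937 ÷ 30 = 1031 full seconds, remainder 7 frames.
1031 s = 0 h 17 min 11 s.
Timecode: 00:17:11:07.

00:17:11:07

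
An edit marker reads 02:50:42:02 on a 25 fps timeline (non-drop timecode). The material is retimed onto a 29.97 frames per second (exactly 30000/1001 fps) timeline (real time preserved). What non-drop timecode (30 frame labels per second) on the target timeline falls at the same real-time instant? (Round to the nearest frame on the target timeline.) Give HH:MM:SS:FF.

Source frame index: (2×3600 + 50×60 + 42) × 25 + 2 = 256052.
Real time: 256052 / (25) = 256052/25 s.
Target frame: (256052/25) × (30000/1001) = 307262400/1001 ≈ 306955.445 → 306955.
At 30 labels/s: frame 306955 → 02:50:31:25.

02:50:31:25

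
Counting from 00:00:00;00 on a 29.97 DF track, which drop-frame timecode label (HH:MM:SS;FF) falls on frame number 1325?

Each 10-minute DF block holds 10 × 60 × 30 − 9 × 2 = 17982 frames. 1325 ÷ 17982 → 0 full blocks, remainder 1325.
Within the partial block the first minute is 1800 frames and each further minute 1798, so 0 further minute boundaries passed. Total skipped labels = 18 × 0 + 2 × 0 = 0.
Non-drop label index = 1325 + 0 = 1325; at 30 labels/s that is 00:00:44:05, i.e. DF 00:00:44;05.

00:00:44;05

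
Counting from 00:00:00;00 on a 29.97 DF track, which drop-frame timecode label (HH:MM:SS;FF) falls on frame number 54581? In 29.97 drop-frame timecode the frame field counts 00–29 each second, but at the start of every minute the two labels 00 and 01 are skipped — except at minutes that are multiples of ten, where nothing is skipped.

Ten DF minutes hold 17982 frames, so frame 54581 lies in block 3 (frames 53946–71927) with 635 frames into that block.
The block's first minute is 1800 frames and the rest 1798 each; 635 frames reaches minute 0, so 3 × 18 + 0 × 2 = 54 labels have been skipped so far.
Adding those back, label number 54581 + 54 = 54635 at 30 labels/s is 1821 s + 5 f = 0 h 30 min 21 s frame 5, i.e. 00:30:21;05.

00:30:21;05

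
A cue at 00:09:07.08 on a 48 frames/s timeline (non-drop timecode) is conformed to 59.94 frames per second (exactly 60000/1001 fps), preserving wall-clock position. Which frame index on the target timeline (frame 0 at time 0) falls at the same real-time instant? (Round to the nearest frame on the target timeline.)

Source frame index: (0×3600 + 9×60 + 7) × 48 + 8 = 26264.
Real time: 26264 / (48) = 3283/6 s.
Target frame: (3283/6) × (60000/1001) = 4690000/143 ≈ 32797.203 → 32797.

frame 32797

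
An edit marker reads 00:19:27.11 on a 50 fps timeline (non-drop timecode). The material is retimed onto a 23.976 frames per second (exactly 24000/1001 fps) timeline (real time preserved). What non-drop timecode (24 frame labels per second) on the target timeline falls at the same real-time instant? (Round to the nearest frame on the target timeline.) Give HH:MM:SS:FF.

00:19:26:01

Source frame index: (0×3600 + 19×60 + 27) × 50 + 11 = 58361.
Real time: 58361 / (50) = 58361/50 s.
Target frame: (58361/50) × (24000/1001) = 28013280/1001 ≈ 27985.295 → 27985.
At 24 labels/s: frame 27985 → 00:19:26:01.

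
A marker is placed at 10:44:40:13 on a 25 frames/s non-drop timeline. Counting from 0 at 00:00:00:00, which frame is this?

Total seconds to the label: (10 × 3600 + 44 × 60 + 40) = 38680.
Frame index = 38680 × 25 + 13 = 967013.

frame 967013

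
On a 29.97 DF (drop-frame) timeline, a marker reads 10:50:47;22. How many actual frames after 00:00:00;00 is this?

1170262

Complete 10-minute blocks: 65, each 17982 frames → 1168830.
Remaining 0 whole minutes in the current block: 0 frames.
Within the current minute: 47 × 30 + 22 = 1432. Total = 1168830 + 0 + 1432 = 1170262.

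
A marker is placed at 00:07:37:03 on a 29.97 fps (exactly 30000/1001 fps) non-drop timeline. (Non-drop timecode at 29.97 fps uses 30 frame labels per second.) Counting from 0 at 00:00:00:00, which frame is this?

frame 13713

Total seconds to the label: (0 × 3600 + 7 × 60 + 37) = 457.
Frame index = 457 × 30 + 3 = 13713.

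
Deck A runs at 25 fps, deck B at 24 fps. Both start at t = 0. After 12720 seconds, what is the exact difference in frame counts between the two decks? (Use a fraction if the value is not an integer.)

A emits 25 × 12720 = 318000 frames; B emits 24 × 12720 = 305280.
Difference = 12720 frames; B is behind A.

12720 frames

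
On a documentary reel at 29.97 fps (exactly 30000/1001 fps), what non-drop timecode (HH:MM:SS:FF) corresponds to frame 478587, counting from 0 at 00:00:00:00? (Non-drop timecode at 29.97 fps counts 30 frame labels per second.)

04:25:52:27

478587 ÷ 30 = 15952 full seconds, remainder 27 frames.
15952 s = 4 h 25 min 52 s.
Timecode: 04:25:52:27.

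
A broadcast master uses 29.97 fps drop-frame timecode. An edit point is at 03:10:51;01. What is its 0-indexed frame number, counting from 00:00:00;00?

Complete 10-minute blocks: 19, each 17982 frames → 341658.
Remaining 0 whole minutes in the current block: 0 frames.
Within the current minute: 51 × 30 + 1 = 1531. Total = 341658 + 0 + 1531 = 343189.

343189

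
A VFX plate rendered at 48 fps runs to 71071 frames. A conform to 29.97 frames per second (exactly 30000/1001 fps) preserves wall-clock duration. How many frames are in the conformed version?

Target frames = source frames × (target rate / source rate) = 71071 × (30000/1001)/(48) = 71071 × 625/1001 = 44375.

44375 frames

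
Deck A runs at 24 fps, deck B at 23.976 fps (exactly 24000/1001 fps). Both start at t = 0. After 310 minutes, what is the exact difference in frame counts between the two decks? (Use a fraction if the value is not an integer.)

446400/1001 frames

310 min = 18600 s.
A emits 24 × 18600 = 446400 frames; B emits 24000/1001 × 18600 = 446400000/1001.
Difference = 446400/1001 frames (≈ 445.9540); B is behind A.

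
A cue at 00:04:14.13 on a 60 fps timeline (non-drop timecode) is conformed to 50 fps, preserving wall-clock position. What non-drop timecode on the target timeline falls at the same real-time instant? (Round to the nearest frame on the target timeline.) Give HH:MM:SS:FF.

00:04:14:11

Source frame index: (0×3600 + 4×60 + 14) × 60 + 13 = 15253.
Real time: 15253 / (60) = 15253/60 s.
Target frame: (15253/60) × (50) = 76265/6 ≈ 12710.833 → 12711.
At 50 labels/s: frame 12711 → 00:04:14:11.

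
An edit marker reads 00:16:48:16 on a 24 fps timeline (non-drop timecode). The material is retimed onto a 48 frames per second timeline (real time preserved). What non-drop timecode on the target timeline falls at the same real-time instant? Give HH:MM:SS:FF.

Source frame index: (0×3600 + 16×60 + 48) × 24 + 16 = 24208.
Real time: 24208 / (24) = 3026/3 s.
Target frame: (3026/3) × (48) = 48416.
At 48 labels/s: frame 48416 → 00:16:48:32.

00:16:48:32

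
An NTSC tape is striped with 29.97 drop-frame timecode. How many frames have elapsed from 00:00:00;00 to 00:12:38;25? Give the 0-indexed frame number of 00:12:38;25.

22743

As if non-drop at 30 labels/s: (0 × 3600 + 12 × 60 + 38) × 30 + 25 = 22765.
Minute boundaries passed: 12; those not divisible by 10: 12 − 1 = 11; dropped labels = 2 × 11 = 22.
Actual frame index = 22765 − 22 = 22743.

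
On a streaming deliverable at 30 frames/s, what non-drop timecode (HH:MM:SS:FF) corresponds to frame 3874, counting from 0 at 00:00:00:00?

3874 ÷ 30 = 129 full seconds, remainder 4 frames.
129 s = 0 h 2 min 9 s.
Timecode: 00:02:09:04.

00:02:09:04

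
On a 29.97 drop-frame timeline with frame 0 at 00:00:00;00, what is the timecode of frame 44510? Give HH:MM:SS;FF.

Each 10-minute DF block holds 10 × 60 × 30 − 9 × 2 = 17982 frames. 44510 ÷ 17982 → 2 full blocks, remainder 8546.
Within the partial block the first minute is 1800 frames and each further minute 1798, so 4 further minute boundaries passed. Total skipped labels = 18 × 2 + 2 × 4 = 44.
Non-drop label index = 44510 + 44 = 44554; at 30 labels/s that is 00:24:45:04, i.e. DF 00:24:45;04.

00:24:45;04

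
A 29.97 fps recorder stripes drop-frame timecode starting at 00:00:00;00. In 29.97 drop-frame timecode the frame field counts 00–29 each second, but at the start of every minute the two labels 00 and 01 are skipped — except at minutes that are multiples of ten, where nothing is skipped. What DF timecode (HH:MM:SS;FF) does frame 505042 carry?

04:40:51;16

Each 10-minute DF block holds 10 × 60 × 30 − 9 × 2 = 17982 frames. 505042 ÷ 17982 → 28 full blocks, remainder 1546.
Within the partial block the first minute is 1800 frames and each further minute 1798, so 0 further minute boundaries passed. Total skipped labels = 18 × 28 + 2 × 0 = 504.
Non-drop label index = 505042 + 504 = 505546; at 30 labels/s that is 04:40:51:16, i.e. DF 04:40:51;16.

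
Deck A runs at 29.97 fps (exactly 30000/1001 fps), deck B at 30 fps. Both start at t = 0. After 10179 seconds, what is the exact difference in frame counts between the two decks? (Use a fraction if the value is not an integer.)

A emits 30000/1001 × 10179 = 23490000/77 frames; B emits 30 × 10179 = 305370.
Difference = 23490/77 frames (≈ 305.0649); B is ahead of A.

23490/77 frames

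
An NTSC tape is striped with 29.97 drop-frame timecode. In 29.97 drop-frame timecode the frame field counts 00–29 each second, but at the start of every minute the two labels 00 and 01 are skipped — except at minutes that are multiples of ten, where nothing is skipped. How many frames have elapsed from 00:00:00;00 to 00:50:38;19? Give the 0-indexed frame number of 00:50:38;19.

Complete 10-minute blocks: 5, each 17982 frames → 89910.
Remaining 0 whole minutes in the current block: 0 frames.
Within the current minute: 38 × 30 + 19 = 1159. Total = 89910 + 0 + 1159 = 91069.

91069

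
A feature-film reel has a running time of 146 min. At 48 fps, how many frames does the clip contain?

420480 frames

146 min = 8760 s.
Frames = 8760 × 48 = 420480.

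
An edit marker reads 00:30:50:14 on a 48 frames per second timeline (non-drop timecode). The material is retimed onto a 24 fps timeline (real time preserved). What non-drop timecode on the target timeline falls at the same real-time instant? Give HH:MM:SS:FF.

Source frame index: (0×3600 + 30×60 + 50) × 48 + 14 = 88814.
Real time: 88814 / (48) = 44407/24 s.
Target frame: (44407/24) × (24) = 44407.
At 24 labels/s: frame 44407 → 00:30:50:07.

00:30:50:07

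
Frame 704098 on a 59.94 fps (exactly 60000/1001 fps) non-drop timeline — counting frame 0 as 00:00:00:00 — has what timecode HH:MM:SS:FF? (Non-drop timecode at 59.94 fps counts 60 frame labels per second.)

704098 ÷ 60 = 11734 full seconds, remainder 58 frames.
11734 s = 3 h 15 min 34 s.
Timecode: 03:15:34:58.

03:15:34:58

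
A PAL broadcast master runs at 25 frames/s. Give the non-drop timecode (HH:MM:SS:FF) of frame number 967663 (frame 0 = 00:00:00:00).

967663 ÷ 25 = 38706 full seconds, remainder 13 frames.
38706 s = 10 h 45 min 6 s.
Timecode: 10:45:06:13.

10:45:06:13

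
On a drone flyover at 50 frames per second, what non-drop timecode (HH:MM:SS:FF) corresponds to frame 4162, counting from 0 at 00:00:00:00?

00:01:23:12

4162 ÷ 50 = 83 full seconds, remainder 12 frames.
83 s = 0 h 1 min 23 s.
Timecode: 00:01:23:12.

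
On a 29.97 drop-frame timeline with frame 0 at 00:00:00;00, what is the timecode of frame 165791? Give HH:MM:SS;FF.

Ten DF minutes hold 17982 frames, so frame 165791 lies in block 9 (frames 161838–179819) with 3953 frames into that block.
The block's first minute is 1800 frames and the rest 1798 each; 3953 frames reaches minute 2, so 9 × 18 + 2 × 2 = 166 labels have been skipped so far.
Adding those back, label number 165791 + 166 = 165957 at 30 labels/s is 5531 s + 27 f = 1 h 32 min 11 s frame 27, i.e. 01:32:11;27.

01:32:11;27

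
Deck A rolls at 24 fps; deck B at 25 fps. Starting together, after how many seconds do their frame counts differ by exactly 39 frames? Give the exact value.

39 seconds

The gap grows by |25 − 24| = 1 frame per second.
Time for a 39-frame gap: 39 ÷ (1) = 39 s.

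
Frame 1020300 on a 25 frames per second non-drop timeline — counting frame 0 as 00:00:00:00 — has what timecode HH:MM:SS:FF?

11:20:12:00

1020300 ÷ 25 = 40812 full seconds, remainder 0 frames.
40812 s = 11 h 20 min 12 s.
Timecode: 11:20:12:00.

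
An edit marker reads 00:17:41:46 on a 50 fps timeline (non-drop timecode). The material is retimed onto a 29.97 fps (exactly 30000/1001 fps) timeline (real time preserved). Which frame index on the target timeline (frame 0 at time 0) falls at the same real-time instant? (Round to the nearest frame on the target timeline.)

Source frame index: (0×3600 + 17×60 + 41) × 50 + 46 = 53096.
Real time: 53096 / (50) = 26548/25 s.
Target frame: (26548/25) × (30000/1001) = 31857600/1001 ≈ 31825.774 → 31826.

frame 31826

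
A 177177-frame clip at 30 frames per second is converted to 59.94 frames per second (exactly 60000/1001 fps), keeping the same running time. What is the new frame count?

Target frames = source frames × (target rate / source rate) = 177177 × (60000/1001)/(30) = 177177 × 2000/1001 = 354000.

354000 frames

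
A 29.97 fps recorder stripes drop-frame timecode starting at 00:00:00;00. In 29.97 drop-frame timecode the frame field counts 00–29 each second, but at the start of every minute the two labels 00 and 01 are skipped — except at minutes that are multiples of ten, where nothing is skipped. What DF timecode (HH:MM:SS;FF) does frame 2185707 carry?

20:15:29;25

Ten DF minutes hold 17982 frames, so frame 2185707 lies in block 121 (frames 2175822–2193803) with 9885 frames into that block.
The block's first minute is 1800 frames and the rest 1798 each; 9885 frames reaches minute 5, so 121 × 18 + 5 × 2 = 2188 labels have been skipped so far.
Adding those back, label number 2185707 + 2188 = 2187895 at 30 labels/s is 72929 s + 25 f = 20 h 15 min 29 s frame 25, i.e. 20:15:29;25.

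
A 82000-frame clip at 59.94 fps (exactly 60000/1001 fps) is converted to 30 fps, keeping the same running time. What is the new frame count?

41041 frames

Target frames = source frames × (target rate / source rate) = 82000 × (30)/(60000/1001) = 82000 × 1001/2000 = 41041.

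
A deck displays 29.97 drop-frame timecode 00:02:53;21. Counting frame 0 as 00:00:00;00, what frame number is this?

As if non-drop at 30 labels/s: (0 × 3600 + 2 × 60 + 53) × 30 + 21 = 5211.
Minute boundaries passed: 2; those not divisible by 10: 2 − 0 = 2; dropped labels = 2 × 2 = 4.
Actual frame index = 5211 − 4 = 5207.

5207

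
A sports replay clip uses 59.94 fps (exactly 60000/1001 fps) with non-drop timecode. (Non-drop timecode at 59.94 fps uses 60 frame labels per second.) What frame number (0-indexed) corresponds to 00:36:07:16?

frame 130036

Total seconds to the label: (0 × 3600 + 36 × 60 + 7) = 2167.
Frame index = 2167 × 60 + 16 = 130036.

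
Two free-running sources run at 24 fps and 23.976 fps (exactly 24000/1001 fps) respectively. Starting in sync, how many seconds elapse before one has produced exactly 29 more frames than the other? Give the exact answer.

The gap grows by |24000/1001 − 24| = 24/1001 frames per second.
Time for a 29-frame gap: 29 ÷ (24/1001) = 29029/24 s.

29029/24 seconds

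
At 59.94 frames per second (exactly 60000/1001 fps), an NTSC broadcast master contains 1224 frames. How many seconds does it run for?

Running time = 1224 / (60000/1001) = 20.4204 s.

20.4204 seconds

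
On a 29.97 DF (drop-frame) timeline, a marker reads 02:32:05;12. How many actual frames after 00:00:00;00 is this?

273488

As if non-drop at 30 labels/s: (2 × 3600 + 32 × 60 + 5) × 30 + 12 = 273762.
Minute boundaries passed: 152; those not divisible by 10: 152 − 15 = 137; dropped labels = 2 × 137 = 274.
Actual frame index = 273762 − 274 = 273488.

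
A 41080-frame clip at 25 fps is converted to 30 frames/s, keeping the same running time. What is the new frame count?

Target frames = source frames × (target rate / source rate) = 41080 × (30)/(25) = 41080 × 6/5 = 49296.

49296 frames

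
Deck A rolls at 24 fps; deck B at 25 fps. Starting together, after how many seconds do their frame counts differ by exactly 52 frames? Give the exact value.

The gap grows by |25 − 24| = 1 frame per second.
Time for a 52-frame gap: 52 ÷ (1) = 52 s.

52 seconds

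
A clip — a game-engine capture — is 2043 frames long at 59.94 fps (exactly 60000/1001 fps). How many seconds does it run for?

Running time = 2043 / (60000/1001) = 34.08405 s.

34.08405 seconds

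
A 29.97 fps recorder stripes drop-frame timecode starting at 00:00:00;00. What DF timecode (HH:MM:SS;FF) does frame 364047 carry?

03:22:27;01

Each 10-minute DF block holds 10 × 60 × 30 − 9 × 2 = 17982 frames. 364047 ÷ 17982 → 20 full blocks, remainder 4407.
Within the partial block the first minute is 1800 frames and each further minute 1798, so 2 further minute boundaries passed. Total skipped labels = 18 × 20 + 2 × 2 = 364.
Non-drop label index = 364047 + 364 = 364411; at 30 labels/s that is 03:22:27:01, i.e. DF 03:22:27;01.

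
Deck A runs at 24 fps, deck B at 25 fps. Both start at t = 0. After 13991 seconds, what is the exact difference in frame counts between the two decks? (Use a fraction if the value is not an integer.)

13991 frames

A emits 24 × 13991 = 335784 frames; B emits 25 × 13991 = 349775.
Difference = 13991 frames; B is ahead of A.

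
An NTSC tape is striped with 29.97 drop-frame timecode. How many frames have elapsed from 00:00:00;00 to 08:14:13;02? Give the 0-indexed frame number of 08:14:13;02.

As if non-drop at 30 labels/s: (8 × 3600 + 14 × 60 + 13) × 30 + 2 = 889592.
Minute boundaries passed: 494; those not divisible by 10: 494 − 49 = 445; dropped labels = 2 × 445 = 890.
Actual frame index = 889592 − 890 = 888702.

888702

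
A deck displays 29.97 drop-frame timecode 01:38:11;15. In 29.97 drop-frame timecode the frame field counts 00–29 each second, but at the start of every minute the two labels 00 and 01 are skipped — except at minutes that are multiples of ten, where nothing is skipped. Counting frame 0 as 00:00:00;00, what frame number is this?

176567

Complete 10-minute blocks: 9, each 17982 frames → 161838.
Remaining 8 whole minutes in the current block: 1800 + 7 × 1798 = 14386 frames.
Within the current minute: 11 × 30 + 15 − 2 = 343 (labels ;00/;01 skipped at this minute). Total = 161838 + 14386 + 343 = 176567.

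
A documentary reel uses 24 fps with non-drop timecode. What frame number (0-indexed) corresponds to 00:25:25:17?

Total seconds to the label: (0 × 3600 + 25 × 60 + 25) = 1525.
Frame index = 1525 × 24 + 17 = 36617.

36617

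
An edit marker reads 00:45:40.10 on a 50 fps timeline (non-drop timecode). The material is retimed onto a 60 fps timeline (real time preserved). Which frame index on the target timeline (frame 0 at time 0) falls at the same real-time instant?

Source frame index: (0×3600 + 45×60 + 40) × 50 + 10 = 137010.
Real time: 137010 / (50) = 13701/5 s.
Target frame: (13701/5) × (60) = 164412.

frame 164412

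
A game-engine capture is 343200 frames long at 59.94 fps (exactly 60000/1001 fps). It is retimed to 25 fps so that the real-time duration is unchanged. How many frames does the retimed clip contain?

Target frames = source frames × (target rate / source rate) = 343200 × (25)/(60000/1001) = 343200 × 1001/2400 = 143143.

143143 frames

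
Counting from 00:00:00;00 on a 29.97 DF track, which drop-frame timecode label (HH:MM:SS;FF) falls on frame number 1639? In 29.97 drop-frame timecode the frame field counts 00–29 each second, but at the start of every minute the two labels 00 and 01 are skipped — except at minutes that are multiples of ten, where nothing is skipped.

Each 10-minute DF block holds 10 × 60 × 30 − 9 × 2 = 17982 frames. 1639 ÷ 17982 → 0 full blocks, remainder 1639.
Within the partial block the first minute is 1800 frames and each further minute 1798, so 0 further minute boundaries passed. Total skipped labels = 18 × 0 + 2 × 0 = 0.
Non-drop label index = 1639 + 0 = 1639; at 30 labels/s that is 00:00:54:19, i.e. DF 00:00:54;19.

00:00:54;19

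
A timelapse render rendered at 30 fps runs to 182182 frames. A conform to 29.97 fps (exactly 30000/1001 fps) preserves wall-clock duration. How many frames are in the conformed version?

Target frames = source frames × (target rate / source rate) = 182182 × (30000/1001)/(30) = 182182 × 1000/1001 = 182000.

182000 frames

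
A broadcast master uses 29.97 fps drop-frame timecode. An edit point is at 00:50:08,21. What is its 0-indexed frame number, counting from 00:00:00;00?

Complete 10-minute blocks: 5, each 17982 frames → 89910.
Remaining 0 whole minutes in the current block: 0 frames.
Within the current minute: 8 × 30 + 21 = 261. Total = 89910 + 0 + 261 = 90171.

90171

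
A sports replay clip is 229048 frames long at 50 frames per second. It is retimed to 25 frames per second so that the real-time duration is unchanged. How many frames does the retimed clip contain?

Target frames = source frames × (target rate / source rate) = 229048 × (25)/(50) = 229048 × 1/2 = 114524.

114524 frames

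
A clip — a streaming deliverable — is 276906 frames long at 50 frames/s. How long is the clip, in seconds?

Running time = 276906 / (50) = 5538.12 s.

5538.12 seconds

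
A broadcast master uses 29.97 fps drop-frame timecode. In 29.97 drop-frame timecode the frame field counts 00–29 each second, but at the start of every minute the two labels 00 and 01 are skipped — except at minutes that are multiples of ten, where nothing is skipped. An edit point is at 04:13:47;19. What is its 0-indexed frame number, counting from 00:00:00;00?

456373

Complete 10-minute blocks: 25, each 17982 frames → 449550.
Remaining 3 whole minutes in the current block: 1800 + 2 × 1798 = 5396 frames.
Within the current minute: 47 × 30 + 19 − 2 = 1427 (labels ;00/;01 skipped at this minute). Total = 449550 + 5396 + 1427 = 456373.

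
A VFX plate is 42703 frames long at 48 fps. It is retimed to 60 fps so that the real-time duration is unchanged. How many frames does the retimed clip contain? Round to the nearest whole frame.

53379 frames

Frames at target rate = 42703 × (60) / (48) = 213515/4 ≈ 53378.750.
Nearest whole frame: 53379.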